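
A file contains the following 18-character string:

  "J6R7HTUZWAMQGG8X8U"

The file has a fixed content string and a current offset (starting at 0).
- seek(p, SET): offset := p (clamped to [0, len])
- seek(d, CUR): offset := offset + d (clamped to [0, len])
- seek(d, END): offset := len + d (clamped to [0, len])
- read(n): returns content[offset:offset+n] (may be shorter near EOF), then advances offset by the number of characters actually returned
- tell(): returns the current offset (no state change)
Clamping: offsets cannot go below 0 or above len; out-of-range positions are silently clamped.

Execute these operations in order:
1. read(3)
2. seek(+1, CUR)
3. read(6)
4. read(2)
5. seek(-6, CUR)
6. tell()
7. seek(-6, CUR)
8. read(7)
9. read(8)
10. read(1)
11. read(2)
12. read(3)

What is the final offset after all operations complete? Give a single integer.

Answer: 18

Derivation:
After 1 (read(3)): returned 'J6R', offset=3
After 2 (seek(+1, CUR)): offset=4
After 3 (read(6)): returned 'HTUZWA', offset=10
After 4 (read(2)): returned 'MQ', offset=12
After 5 (seek(-6, CUR)): offset=6
After 6 (tell()): offset=6
After 7 (seek(-6, CUR)): offset=0
After 8 (read(7)): returned 'J6R7HTU', offset=7
After 9 (read(8)): returned 'ZWAMQGG8', offset=15
After 10 (read(1)): returned 'X', offset=16
After 11 (read(2)): returned '8U', offset=18
After 12 (read(3)): returned '', offset=18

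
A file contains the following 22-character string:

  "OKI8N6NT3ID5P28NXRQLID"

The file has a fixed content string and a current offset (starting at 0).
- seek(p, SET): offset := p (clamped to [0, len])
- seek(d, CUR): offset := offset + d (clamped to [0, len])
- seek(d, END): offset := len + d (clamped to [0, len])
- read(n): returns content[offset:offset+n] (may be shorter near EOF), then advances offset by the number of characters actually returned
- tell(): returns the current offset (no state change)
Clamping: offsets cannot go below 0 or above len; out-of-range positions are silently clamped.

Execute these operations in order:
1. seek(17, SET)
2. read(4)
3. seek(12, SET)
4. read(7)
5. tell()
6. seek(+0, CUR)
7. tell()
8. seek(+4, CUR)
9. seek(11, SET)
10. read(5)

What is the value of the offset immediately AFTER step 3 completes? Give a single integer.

After 1 (seek(17, SET)): offset=17
After 2 (read(4)): returned 'RQLI', offset=21
After 3 (seek(12, SET)): offset=12

Answer: 12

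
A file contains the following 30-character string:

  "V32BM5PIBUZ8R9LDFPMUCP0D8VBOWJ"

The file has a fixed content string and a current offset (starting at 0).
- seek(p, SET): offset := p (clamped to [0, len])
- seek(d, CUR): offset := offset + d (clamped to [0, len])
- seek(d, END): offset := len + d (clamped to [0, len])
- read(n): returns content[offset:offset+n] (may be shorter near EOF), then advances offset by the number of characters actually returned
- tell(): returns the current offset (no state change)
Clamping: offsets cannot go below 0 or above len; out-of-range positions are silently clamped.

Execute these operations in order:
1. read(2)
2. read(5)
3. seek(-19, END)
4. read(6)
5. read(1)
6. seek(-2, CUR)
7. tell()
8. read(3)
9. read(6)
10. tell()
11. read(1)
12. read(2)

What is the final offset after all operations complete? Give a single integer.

After 1 (read(2)): returned 'V3', offset=2
After 2 (read(5)): returned '2BM5P', offset=7
After 3 (seek(-19, END)): offset=11
After 4 (read(6)): returned '8R9LDF', offset=17
After 5 (read(1)): returned 'P', offset=18
After 6 (seek(-2, CUR)): offset=16
After 7 (tell()): offset=16
After 8 (read(3)): returned 'FPM', offset=19
After 9 (read(6)): returned 'UCP0D8', offset=25
After 10 (tell()): offset=25
After 11 (read(1)): returned 'V', offset=26
After 12 (read(2)): returned 'BO', offset=28

Answer: 28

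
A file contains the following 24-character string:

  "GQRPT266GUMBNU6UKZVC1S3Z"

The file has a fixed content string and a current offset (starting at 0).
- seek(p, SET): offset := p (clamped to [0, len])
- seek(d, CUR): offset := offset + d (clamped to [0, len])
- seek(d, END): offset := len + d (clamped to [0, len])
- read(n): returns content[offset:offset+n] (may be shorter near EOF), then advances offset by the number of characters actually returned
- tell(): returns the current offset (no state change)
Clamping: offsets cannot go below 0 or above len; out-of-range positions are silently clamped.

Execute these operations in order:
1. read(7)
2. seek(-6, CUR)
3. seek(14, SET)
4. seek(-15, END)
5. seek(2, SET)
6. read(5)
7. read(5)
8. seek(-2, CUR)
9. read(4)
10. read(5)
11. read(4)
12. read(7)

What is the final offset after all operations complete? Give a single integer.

After 1 (read(7)): returned 'GQRPT26', offset=7
After 2 (seek(-6, CUR)): offset=1
After 3 (seek(14, SET)): offset=14
After 4 (seek(-15, END)): offset=9
After 5 (seek(2, SET)): offset=2
After 6 (read(5)): returned 'RPT26', offset=7
After 7 (read(5)): returned '6GUMB', offset=12
After 8 (seek(-2, CUR)): offset=10
After 9 (read(4)): returned 'MBNU', offset=14
After 10 (read(5)): returned '6UKZV', offset=19
After 11 (read(4)): returned 'C1S3', offset=23
After 12 (read(7)): returned 'Z', offset=24

Answer: 24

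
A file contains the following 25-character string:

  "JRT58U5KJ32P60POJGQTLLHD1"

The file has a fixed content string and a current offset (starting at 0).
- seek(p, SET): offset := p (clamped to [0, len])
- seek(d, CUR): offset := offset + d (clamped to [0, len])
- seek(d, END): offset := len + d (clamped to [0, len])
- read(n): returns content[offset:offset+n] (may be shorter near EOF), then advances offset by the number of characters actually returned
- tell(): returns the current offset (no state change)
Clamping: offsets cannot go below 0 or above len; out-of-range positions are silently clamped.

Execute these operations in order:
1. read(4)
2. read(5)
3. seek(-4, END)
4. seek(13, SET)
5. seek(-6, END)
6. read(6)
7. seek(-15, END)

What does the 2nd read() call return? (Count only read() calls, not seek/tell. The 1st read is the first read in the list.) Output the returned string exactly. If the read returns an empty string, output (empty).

After 1 (read(4)): returned 'JRT5', offset=4
After 2 (read(5)): returned '8U5KJ', offset=9
After 3 (seek(-4, END)): offset=21
After 4 (seek(13, SET)): offset=13
After 5 (seek(-6, END)): offset=19
After 6 (read(6)): returned 'TLLHD1', offset=25
After 7 (seek(-15, END)): offset=10

Answer: 8U5KJ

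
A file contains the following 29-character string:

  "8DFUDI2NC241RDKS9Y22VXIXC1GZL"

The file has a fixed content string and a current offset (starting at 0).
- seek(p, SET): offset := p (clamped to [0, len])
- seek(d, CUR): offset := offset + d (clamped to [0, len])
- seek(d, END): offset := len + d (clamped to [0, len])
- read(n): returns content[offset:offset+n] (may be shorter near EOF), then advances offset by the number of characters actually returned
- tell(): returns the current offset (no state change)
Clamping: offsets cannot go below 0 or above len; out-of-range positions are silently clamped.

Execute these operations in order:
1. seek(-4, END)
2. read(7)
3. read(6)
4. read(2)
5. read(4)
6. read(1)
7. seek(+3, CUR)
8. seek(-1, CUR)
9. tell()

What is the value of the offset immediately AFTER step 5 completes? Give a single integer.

After 1 (seek(-4, END)): offset=25
After 2 (read(7)): returned '1GZL', offset=29
After 3 (read(6)): returned '', offset=29
After 4 (read(2)): returned '', offset=29
After 5 (read(4)): returned '', offset=29

Answer: 29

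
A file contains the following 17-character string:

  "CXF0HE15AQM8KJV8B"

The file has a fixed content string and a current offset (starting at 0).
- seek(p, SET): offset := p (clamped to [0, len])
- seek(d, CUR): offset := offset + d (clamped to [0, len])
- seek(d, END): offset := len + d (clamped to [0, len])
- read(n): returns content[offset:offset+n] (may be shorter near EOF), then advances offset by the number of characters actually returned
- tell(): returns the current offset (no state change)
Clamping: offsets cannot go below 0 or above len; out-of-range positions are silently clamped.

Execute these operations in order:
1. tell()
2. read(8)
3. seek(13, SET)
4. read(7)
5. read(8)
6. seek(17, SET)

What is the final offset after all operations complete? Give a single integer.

Answer: 17

Derivation:
After 1 (tell()): offset=0
After 2 (read(8)): returned 'CXF0HE15', offset=8
After 3 (seek(13, SET)): offset=13
After 4 (read(7)): returned 'JV8B', offset=17
After 5 (read(8)): returned '', offset=17
After 6 (seek(17, SET)): offset=17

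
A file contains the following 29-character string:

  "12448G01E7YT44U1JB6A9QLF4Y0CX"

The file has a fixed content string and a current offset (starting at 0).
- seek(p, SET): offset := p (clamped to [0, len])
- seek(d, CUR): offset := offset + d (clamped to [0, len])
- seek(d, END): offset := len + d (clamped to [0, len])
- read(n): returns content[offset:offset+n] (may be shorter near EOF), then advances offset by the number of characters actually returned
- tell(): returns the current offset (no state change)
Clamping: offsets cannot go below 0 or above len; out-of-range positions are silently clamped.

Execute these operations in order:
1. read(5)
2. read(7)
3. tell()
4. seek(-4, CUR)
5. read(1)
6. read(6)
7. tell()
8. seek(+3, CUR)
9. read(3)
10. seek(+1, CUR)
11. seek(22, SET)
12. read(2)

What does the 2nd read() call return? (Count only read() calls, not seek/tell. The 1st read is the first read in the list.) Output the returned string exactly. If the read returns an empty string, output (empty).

After 1 (read(5)): returned '12448', offset=5
After 2 (read(7)): returned 'G01E7YT', offset=12
After 3 (tell()): offset=12
After 4 (seek(-4, CUR)): offset=8
After 5 (read(1)): returned 'E', offset=9
After 6 (read(6)): returned '7YT44U', offset=15
After 7 (tell()): offset=15
After 8 (seek(+3, CUR)): offset=18
After 9 (read(3)): returned '6A9', offset=21
After 10 (seek(+1, CUR)): offset=22
After 11 (seek(22, SET)): offset=22
After 12 (read(2)): returned 'LF', offset=24

Answer: G01E7YT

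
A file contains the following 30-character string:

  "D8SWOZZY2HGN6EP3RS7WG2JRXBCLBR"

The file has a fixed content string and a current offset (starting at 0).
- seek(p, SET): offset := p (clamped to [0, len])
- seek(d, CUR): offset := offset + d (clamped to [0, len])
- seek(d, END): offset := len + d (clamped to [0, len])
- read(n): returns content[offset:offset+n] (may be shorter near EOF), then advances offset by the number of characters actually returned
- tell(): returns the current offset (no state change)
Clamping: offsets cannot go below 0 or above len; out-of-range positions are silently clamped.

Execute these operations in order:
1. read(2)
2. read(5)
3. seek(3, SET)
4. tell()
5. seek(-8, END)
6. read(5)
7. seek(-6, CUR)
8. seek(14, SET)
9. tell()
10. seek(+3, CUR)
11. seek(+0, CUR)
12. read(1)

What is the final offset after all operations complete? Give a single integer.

After 1 (read(2)): returned 'D8', offset=2
After 2 (read(5)): returned 'SWOZZ', offset=7
After 3 (seek(3, SET)): offset=3
After 4 (tell()): offset=3
After 5 (seek(-8, END)): offset=22
After 6 (read(5)): returned 'JRXBC', offset=27
After 7 (seek(-6, CUR)): offset=21
After 8 (seek(14, SET)): offset=14
After 9 (tell()): offset=14
After 10 (seek(+3, CUR)): offset=17
After 11 (seek(+0, CUR)): offset=17
After 12 (read(1)): returned 'S', offset=18

Answer: 18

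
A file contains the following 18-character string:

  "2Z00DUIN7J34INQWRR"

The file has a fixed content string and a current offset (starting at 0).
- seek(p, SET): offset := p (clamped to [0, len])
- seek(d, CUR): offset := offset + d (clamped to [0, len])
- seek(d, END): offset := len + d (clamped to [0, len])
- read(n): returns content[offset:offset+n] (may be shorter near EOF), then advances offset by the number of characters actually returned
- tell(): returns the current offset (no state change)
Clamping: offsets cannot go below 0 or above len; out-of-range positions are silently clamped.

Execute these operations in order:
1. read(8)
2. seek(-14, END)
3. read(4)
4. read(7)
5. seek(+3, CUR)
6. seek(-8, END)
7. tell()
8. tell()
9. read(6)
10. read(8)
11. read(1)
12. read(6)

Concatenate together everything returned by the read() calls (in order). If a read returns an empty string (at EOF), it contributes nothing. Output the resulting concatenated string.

After 1 (read(8)): returned '2Z00DUIN', offset=8
After 2 (seek(-14, END)): offset=4
After 3 (read(4)): returned 'DUIN', offset=8
After 4 (read(7)): returned '7J34INQ', offset=15
After 5 (seek(+3, CUR)): offset=18
After 6 (seek(-8, END)): offset=10
After 7 (tell()): offset=10
After 8 (tell()): offset=10
After 9 (read(6)): returned '34INQW', offset=16
After 10 (read(8)): returned 'RR', offset=18
After 11 (read(1)): returned '', offset=18
After 12 (read(6)): returned '', offset=18

Answer: 2Z00DUINDUIN7J34INQ34INQWRR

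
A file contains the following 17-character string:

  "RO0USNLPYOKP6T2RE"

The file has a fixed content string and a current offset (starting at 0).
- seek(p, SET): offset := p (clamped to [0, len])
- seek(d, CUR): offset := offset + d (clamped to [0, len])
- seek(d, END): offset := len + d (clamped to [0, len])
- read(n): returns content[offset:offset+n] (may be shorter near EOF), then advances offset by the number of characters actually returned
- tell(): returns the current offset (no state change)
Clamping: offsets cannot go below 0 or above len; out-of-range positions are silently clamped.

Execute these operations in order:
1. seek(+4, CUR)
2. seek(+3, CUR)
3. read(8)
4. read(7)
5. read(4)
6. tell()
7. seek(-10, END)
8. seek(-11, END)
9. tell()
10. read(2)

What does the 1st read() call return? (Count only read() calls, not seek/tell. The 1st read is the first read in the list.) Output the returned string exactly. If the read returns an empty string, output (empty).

Answer: PYOKP6T2

Derivation:
After 1 (seek(+4, CUR)): offset=4
After 2 (seek(+3, CUR)): offset=7
After 3 (read(8)): returned 'PYOKP6T2', offset=15
After 4 (read(7)): returned 'RE', offset=17
After 5 (read(4)): returned '', offset=17
After 6 (tell()): offset=17
After 7 (seek(-10, END)): offset=7
After 8 (seek(-11, END)): offset=6
After 9 (tell()): offset=6
After 10 (read(2)): returned 'LP', offset=8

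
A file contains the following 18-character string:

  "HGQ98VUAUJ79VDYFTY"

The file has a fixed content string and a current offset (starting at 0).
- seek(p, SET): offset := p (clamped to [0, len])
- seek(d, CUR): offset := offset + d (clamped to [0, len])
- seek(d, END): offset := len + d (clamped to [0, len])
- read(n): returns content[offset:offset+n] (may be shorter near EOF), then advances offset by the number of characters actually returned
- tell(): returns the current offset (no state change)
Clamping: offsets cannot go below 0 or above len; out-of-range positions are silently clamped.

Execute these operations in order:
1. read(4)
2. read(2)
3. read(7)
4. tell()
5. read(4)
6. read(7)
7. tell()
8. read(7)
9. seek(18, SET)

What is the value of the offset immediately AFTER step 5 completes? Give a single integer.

After 1 (read(4)): returned 'HGQ9', offset=4
After 2 (read(2)): returned '8V', offset=6
After 3 (read(7)): returned 'UAUJ79V', offset=13
After 4 (tell()): offset=13
After 5 (read(4)): returned 'DYFT', offset=17

Answer: 17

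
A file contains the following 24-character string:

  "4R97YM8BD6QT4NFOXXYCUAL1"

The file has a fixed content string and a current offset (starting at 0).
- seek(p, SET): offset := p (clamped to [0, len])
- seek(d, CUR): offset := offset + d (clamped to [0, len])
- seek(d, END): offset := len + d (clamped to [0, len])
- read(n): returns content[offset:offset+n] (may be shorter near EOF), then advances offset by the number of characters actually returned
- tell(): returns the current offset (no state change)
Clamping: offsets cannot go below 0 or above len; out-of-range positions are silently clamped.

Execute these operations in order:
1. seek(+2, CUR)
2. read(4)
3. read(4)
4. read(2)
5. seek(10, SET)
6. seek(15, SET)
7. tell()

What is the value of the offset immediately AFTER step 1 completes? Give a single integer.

After 1 (seek(+2, CUR)): offset=2

Answer: 2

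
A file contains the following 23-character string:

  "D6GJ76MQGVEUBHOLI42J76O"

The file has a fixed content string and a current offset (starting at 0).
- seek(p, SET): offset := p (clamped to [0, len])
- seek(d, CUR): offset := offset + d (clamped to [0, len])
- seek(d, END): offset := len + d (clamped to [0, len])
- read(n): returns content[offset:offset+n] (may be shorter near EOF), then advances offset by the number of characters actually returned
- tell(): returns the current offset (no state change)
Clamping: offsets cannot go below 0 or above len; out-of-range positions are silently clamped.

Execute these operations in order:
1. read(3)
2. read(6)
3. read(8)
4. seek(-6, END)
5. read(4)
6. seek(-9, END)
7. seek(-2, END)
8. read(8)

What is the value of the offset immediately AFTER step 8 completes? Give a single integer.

Answer: 23

Derivation:
After 1 (read(3)): returned 'D6G', offset=3
After 2 (read(6)): returned 'J76MQG', offset=9
After 3 (read(8)): returned 'VEUBHOLI', offset=17
After 4 (seek(-6, END)): offset=17
After 5 (read(4)): returned '42J7', offset=21
After 6 (seek(-9, END)): offset=14
After 7 (seek(-2, END)): offset=21
After 8 (read(8)): returned '6O', offset=23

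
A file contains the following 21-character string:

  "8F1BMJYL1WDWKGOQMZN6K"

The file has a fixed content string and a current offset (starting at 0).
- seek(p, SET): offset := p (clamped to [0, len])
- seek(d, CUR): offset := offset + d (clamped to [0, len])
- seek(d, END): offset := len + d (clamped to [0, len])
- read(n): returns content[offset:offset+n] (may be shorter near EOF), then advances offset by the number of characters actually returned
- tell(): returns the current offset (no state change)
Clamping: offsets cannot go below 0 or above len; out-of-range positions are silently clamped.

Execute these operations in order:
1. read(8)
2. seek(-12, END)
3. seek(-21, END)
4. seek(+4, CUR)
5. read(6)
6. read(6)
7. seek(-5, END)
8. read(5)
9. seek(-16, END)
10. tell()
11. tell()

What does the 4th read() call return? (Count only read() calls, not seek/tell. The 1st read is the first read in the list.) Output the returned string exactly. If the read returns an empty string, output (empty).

Answer: MZN6K

Derivation:
After 1 (read(8)): returned '8F1BMJYL', offset=8
After 2 (seek(-12, END)): offset=9
After 3 (seek(-21, END)): offset=0
After 4 (seek(+4, CUR)): offset=4
After 5 (read(6)): returned 'MJYL1W', offset=10
After 6 (read(6)): returned 'DWKGOQ', offset=16
After 7 (seek(-5, END)): offset=16
After 8 (read(5)): returned 'MZN6K', offset=21
After 9 (seek(-16, END)): offset=5
After 10 (tell()): offset=5
After 11 (tell()): offset=5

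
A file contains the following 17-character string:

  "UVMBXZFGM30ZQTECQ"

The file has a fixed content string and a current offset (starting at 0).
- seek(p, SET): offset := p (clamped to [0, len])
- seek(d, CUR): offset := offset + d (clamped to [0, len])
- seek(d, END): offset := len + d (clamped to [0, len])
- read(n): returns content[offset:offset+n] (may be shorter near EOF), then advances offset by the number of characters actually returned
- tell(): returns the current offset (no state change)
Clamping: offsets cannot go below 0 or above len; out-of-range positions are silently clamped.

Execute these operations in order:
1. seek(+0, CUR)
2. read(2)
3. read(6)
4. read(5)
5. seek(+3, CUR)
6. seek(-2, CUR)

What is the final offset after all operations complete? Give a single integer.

Answer: 14

Derivation:
After 1 (seek(+0, CUR)): offset=0
After 2 (read(2)): returned 'UV', offset=2
After 3 (read(6)): returned 'MBXZFG', offset=8
After 4 (read(5)): returned 'M30ZQ', offset=13
After 5 (seek(+3, CUR)): offset=16
After 6 (seek(-2, CUR)): offset=14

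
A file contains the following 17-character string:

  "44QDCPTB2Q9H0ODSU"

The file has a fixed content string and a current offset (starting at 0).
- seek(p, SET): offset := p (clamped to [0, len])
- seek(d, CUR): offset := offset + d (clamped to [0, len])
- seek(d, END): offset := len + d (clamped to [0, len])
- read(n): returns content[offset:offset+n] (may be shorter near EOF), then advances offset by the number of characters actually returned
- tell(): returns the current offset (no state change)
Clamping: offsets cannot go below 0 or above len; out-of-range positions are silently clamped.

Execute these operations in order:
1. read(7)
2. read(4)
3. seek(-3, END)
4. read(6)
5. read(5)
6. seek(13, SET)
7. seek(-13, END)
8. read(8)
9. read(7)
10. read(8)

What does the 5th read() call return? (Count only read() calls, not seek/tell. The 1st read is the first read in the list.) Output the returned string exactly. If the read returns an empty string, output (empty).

After 1 (read(7)): returned '44QDCPT', offset=7
After 2 (read(4)): returned 'B2Q9', offset=11
After 3 (seek(-3, END)): offset=14
After 4 (read(6)): returned 'DSU', offset=17
After 5 (read(5)): returned '', offset=17
After 6 (seek(13, SET)): offset=13
After 7 (seek(-13, END)): offset=4
After 8 (read(8)): returned 'CPTB2Q9H', offset=12
After 9 (read(7)): returned '0ODSU', offset=17
After 10 (read(8)): returned '', offset=17

Answer: CPTB2Q9H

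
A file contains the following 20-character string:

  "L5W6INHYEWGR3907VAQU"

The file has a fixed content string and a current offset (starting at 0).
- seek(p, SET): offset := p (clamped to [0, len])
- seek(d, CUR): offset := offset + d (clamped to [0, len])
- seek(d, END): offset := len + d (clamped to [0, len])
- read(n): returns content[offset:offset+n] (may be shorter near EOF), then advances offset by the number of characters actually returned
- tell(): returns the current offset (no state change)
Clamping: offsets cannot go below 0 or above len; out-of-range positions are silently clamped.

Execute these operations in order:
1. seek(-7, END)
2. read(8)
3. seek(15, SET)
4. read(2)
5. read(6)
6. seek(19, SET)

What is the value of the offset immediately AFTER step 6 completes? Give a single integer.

Answer: 19

Derivation:
After 1 (seek(-7, END)): offset=13
After 2 (read(8)): returned '907VAQU', offset=20
After 3 (seek(15, SET)): offset=15
After 4 (read(2)): returned '7V', offset=17
After 5 (read(6)): returned 'AQU', offset=20
After 6 (seek(19, SET)): offset=19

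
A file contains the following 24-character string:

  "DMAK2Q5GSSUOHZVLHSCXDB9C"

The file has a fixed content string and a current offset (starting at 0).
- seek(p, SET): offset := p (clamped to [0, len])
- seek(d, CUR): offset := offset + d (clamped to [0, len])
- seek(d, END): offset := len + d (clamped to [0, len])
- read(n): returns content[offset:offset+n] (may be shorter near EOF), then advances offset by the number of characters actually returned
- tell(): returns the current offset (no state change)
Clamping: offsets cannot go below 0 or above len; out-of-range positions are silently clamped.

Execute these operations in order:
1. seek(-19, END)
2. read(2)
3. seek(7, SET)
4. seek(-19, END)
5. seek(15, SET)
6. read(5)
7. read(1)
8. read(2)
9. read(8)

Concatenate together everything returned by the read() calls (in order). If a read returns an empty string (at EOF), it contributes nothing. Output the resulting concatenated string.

Answer: Q5LHSCXDB9C

Derivation:
After 1 (seek(-19, END)): offset=5
After 2 (read(2)): returned 'Q5', offset=7
After 3 (seek(7, SET)): offset=7
After 4 (seek(-19, END)): offset=5
After 5 (seek(15, SET)): offset=15
After 6 (read(5)): returned 'LHSCX', offset=20
After 7 (read(1)): returned 'D', offset=21
After 8 (read(2)): returned 'B9', offset=23
After 9 (read(8)): returned 'C', offset=24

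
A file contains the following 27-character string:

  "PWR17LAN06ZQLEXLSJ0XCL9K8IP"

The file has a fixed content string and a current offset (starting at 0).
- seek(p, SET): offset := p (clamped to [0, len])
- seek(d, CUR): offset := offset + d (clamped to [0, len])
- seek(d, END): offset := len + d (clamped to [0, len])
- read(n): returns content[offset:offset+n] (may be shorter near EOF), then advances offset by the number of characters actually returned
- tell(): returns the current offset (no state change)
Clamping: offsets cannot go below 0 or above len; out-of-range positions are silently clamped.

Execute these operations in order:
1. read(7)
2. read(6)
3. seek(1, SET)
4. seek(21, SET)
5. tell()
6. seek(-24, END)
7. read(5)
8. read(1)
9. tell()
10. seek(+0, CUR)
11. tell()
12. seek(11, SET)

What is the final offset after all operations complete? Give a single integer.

Answer: 11

Derivation:
After 1 (read(7)): returned 'PWR17LA', offset=7
After 2 (read(6)): returned 'N06ZQL', offset=13
After 3 (seek(1, SET)): offset=1
After 4 (seek(21, SET)): offset=21
After 5 (tell()): offset=21
After 6 (seek(-24, END)): offset=3
After 7 (read(5)): returned '17LAN', offset=8
After 8 (read(1)): returned '0', offset=9
After 9 (tell()): offset=9
After 10 (seek(+0, CUR)): offset=9
After 11 (tell()): offset=9
After 12 (seek(11, SET)): offset=11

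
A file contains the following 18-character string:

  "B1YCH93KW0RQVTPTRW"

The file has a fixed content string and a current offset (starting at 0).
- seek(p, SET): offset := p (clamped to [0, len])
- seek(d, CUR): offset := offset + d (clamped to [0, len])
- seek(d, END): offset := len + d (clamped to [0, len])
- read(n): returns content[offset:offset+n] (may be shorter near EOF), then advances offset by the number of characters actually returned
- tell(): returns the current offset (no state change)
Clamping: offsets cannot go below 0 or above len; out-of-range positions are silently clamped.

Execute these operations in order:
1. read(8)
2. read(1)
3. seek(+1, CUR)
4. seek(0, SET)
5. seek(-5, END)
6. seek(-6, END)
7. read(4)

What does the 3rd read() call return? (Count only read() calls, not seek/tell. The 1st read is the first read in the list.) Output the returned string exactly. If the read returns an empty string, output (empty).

After 1 (read(8)): returned 'B1YCH93K', offset=8
After 2 (read(1)): returned 'W', offset=9
After 3 (seek(+1, CUR)): offset=10
After 4 (seek(0, SET)): offset=0
After 5 (seek(-5, END)): offset=13
After 6 (seek(-6, END)): offset=12
After 7 (read(4)): returned 'VTPT', offset=16

Answer: VTPT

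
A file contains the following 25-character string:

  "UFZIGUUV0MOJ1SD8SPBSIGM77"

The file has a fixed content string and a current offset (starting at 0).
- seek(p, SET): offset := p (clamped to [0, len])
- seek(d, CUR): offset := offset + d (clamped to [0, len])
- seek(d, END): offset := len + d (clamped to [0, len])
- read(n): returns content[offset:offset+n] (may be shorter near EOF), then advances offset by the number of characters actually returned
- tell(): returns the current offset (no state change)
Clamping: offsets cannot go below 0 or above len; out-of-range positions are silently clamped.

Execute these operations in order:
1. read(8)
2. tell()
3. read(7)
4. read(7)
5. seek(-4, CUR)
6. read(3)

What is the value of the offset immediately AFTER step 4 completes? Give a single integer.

After 1 (read(8)): returned 'UFZIGUUV', offset=8
After 2 (tell()): offset=8
After 3 (read(7)): returned '0MOJ1SD', offset=15
After 4 (read(7)): returned '8SPBSIG', offset=22

Answer: 22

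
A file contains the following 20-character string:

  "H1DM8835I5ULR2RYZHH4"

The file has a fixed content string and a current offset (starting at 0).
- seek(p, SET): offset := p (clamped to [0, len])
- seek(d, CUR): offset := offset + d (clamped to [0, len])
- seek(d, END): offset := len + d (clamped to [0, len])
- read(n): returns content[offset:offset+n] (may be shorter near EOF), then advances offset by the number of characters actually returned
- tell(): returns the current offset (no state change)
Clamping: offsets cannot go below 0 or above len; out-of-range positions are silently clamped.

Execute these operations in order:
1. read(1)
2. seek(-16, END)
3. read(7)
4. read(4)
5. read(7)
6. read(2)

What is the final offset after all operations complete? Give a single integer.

After 1 (read(1)): returned 'H', offset=1
After 2 (seek(-16, END)): offset=4
After 3 (read(7)): returned '8835I5U', offset=11
After 4 (read(4)): returned 'LR2R', offset=15
After 5 (read(7)): returned 'YZHH4', offset=20
After 6 (read(2)): returned '', offset=20

Answer: 20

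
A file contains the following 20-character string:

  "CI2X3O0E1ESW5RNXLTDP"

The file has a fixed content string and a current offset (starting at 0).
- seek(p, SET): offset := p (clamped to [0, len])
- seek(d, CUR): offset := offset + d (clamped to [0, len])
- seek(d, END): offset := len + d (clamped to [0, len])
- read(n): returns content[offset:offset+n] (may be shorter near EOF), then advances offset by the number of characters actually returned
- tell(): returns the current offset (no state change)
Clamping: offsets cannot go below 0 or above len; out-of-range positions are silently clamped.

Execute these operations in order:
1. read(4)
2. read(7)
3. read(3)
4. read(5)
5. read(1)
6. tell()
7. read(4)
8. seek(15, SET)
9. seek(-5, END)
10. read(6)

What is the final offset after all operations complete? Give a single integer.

Answer: 20

Derivation:
After 1 (read(4)): returned 'CI2X', offset=4
After 2 (read(7)): returned '3O0E1ES', offset=11
After 3 (read(3)): returned 'W5R', offset=14
After 4 (read(5)): returned 'NXLTD', offset=19
After 5 (read(1)): returned 'P', offset=20
After 6 (tell()): offset=20
After 7 (read(4)): returned '', offset=20
After 8 (seek(15, SET)): offset=15
After 9 (seek(-5, END)): offset=15
After 10 (read(6)): returned 'XLTDP', offset=20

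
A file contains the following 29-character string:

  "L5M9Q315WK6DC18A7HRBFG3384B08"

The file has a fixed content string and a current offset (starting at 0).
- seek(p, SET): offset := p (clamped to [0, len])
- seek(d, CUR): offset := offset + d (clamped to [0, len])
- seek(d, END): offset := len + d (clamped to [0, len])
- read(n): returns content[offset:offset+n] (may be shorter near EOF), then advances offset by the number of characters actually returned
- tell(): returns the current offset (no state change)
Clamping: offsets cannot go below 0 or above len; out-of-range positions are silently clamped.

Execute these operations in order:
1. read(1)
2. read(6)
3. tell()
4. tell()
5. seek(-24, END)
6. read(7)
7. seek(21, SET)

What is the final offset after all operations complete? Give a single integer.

After 1 (read(1)): returned 'L', offset=1
After 2 (read(6)): returned '5M9Q31', offset=7
After 3 (tell()): offset=7
After 4 (tell()): offset=7
After 5 (seek(-24, END)): offset=5
After 6 (read(7)): returned '315WK6D', offset=12
After 7 (seek(21, SET)): offset=21

Answer: 21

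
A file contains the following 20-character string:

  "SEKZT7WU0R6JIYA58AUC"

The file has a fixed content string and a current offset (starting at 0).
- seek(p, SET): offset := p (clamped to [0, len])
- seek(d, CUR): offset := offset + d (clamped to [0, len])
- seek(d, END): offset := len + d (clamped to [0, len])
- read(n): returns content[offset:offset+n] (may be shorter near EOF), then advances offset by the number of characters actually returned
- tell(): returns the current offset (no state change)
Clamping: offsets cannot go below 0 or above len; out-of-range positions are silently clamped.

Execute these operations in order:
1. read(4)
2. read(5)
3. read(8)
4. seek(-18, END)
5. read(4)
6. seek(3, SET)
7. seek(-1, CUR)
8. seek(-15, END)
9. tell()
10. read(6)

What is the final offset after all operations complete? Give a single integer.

After 1 (read(4)): returned 'SEKZ', offset=4
After 2 (read(5)): returned 'T7WU0', offset=9
After 3 (read(8)): returned 'R6JIYA58', offset=17
After 4 (seek(-18, END)): offset=2
After 5 (read(4)): returned 'KZT7', offset=6
After 6 (seek(3, SET)): offset=3
After 7 (seek(-1, CUR)): offset=2
After 8 (seek(-15, END)): offset=5
After 9 (tell()): offset=5
After 10 (read(6)): returned '7WU0R6', offset=11

Answer: 11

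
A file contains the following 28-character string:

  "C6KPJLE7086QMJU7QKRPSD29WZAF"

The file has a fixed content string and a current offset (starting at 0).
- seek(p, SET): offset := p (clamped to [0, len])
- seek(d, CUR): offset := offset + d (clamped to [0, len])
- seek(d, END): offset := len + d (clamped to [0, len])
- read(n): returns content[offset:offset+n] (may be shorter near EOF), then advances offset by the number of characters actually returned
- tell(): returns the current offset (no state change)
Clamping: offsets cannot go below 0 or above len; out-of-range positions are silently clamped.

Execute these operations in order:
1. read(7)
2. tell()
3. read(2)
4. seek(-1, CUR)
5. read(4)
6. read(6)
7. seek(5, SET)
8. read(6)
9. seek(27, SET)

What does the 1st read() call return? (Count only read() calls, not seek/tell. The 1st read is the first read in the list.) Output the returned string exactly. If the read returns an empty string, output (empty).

After 1 (read(7)): returned 'C6KPJLE', offset=7
After 2 (tell()): offset=7
After 3 (read(2)): returned '70', offset=9
After 4 (seek(-1, CUR)): offset=8
After 5 (read(4)): returned '086Q', offset=12
After 6 (read(6)): returned 'MJU7QK', offset=18
After 7 (seek(5, SET)): offset=5
After 8 (read(6)): returned 'LE7086', offset=11
After 9 (seek(27, SET)): offset=27

Answer: C6KPJLE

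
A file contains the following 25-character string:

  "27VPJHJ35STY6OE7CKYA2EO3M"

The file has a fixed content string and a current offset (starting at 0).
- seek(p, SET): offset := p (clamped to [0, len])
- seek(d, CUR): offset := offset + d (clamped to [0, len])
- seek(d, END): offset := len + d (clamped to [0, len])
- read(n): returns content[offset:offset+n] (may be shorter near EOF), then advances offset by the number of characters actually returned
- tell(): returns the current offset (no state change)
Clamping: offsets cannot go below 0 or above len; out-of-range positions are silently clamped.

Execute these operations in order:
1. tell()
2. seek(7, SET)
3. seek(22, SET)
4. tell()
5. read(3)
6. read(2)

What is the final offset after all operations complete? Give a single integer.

Answer: 25

Derivation:
After 1 (tell()): offset=0
After 2 (seek(7, SET)): offset=7
After 3 (seek(22, SET)): offset=22
After 4 (tell()): offset=22
After 5 (read(3)): returned 'O3M', offset=25
After 6 (read(2)): returned '', offset=25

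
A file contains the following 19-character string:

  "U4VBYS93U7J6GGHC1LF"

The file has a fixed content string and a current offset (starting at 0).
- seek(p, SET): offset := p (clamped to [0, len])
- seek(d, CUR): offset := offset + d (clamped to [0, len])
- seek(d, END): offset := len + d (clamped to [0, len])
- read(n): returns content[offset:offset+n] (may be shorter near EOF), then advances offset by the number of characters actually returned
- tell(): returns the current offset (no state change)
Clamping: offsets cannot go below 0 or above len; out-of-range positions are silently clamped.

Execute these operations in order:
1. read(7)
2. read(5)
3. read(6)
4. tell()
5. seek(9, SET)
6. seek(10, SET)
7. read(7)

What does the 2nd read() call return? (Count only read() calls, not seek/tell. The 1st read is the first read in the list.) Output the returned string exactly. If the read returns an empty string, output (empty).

Answer: 3U7J6

Derivation:
After 1 (read(7)): returned 'U4VBYS9', offset=7
After 2 (read(5)): returned '3U7J6', offset=12
After 3 (read(6)): returned 'GGHC1L', offset=18
After 4 (tell()): offset=18
After 5 (seek(9, SET)): offset=9
After 6 (seek(10, SET)): offset=10
After 7 (read(7)): returned 'J6GGHC1', offset=17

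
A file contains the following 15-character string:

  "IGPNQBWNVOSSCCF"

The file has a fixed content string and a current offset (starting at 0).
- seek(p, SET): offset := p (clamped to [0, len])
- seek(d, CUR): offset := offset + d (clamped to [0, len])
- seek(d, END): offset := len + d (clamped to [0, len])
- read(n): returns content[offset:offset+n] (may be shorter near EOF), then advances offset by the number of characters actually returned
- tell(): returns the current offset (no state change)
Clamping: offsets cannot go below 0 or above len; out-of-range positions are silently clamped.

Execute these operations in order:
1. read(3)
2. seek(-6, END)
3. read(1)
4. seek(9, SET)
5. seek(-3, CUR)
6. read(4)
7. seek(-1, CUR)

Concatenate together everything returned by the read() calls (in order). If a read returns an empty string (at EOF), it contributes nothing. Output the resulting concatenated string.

After 1 (read(3)): returned 'IGP', offset=3
After 2 (seek(-6, END)): offset=9
After 3 (read(1)): returned 'O', offset=10
After 4 (seek(9, SET)): offset=9
After 5 (seek(-3, CUR)): offset=6
After 6 (read(4)): returned 'WNVO', offset=10
After 7 (seek(-1, CUR)): offset=9

Answer: IGPOWNVO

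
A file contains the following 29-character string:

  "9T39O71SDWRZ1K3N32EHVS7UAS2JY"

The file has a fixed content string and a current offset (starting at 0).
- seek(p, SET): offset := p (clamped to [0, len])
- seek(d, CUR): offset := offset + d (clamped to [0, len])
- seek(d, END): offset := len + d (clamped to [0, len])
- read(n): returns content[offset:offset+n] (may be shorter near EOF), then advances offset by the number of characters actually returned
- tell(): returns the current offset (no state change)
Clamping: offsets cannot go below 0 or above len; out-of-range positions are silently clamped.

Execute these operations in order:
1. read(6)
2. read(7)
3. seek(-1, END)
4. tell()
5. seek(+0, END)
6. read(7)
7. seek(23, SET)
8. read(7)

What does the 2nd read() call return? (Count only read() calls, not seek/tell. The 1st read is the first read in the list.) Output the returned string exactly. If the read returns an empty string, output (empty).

After 1 (read(6)): returned '9T39O7', offset=6
After 2 (read(7)): returned '1SDWRZ1', offset=13
After 3 (seek(-1, END)): offset=28
After 4 (tell()): offset=28
After 5 (seek(+0, END)): offset=29
After 6 (read(7)): returned '', offset=29
After 7 (seek(23, SET)): offset=23
After 8 (read(7)): returned 'UAS2JY', offset=29

Answer: 1SDWRZ1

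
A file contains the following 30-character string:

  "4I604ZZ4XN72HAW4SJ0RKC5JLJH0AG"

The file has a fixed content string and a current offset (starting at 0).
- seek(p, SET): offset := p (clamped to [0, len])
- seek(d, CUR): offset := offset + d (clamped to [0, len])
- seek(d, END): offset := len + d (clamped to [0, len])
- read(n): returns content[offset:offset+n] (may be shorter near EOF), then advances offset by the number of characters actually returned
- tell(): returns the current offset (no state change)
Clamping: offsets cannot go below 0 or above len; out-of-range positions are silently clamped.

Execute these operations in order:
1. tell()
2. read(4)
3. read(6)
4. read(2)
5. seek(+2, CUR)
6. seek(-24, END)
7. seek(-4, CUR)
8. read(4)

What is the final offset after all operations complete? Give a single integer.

Answer: 6

Derivation:
After 1 (tell()): offset=0
After 2 (read(4)): returned '4I60', offset=4
After 3 (read(6)): returned '4ZZ4XN', offset=10
After 4 (read(2)): returned '72', offset=12
After 5 (seek(+2, CUR)): offset=14
After 6 (seek(-24, END)): offset=6
After 7 (seek(-4, CUR)): offset=2
After 8 (read(4)): returned '604Z', offset=6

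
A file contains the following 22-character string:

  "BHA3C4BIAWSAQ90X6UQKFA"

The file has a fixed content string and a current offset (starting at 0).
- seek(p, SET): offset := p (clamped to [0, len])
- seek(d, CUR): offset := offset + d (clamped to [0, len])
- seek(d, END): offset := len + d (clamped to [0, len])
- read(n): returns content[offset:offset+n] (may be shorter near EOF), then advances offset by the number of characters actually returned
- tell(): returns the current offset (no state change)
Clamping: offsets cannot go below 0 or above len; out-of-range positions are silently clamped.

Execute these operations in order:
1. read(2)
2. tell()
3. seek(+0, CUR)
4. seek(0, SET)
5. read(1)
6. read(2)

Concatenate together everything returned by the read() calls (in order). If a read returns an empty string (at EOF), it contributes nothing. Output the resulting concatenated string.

After 1 (read(2)): returned 'BH', offset=2
After 2 (tell()): offset=2
After 3 (seek(+0, CUR)): offset=2
After 4 (seek(0, SET)): offset=0
After 5 (read(1)): returned 'B', offset=1
After 6 (read(2)): returned 'HA', offset=3

Answer: BHBHA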